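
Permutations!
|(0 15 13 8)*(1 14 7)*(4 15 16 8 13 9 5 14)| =|(0 16 8)(1 4 15 9 5 14 7)| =21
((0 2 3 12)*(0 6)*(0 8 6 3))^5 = (0 2)(3 12)(6 8)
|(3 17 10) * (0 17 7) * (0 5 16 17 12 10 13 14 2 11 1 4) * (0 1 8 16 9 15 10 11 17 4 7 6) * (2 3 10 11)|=72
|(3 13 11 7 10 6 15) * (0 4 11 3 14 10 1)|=20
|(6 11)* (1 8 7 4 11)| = |(1 8 7 4 11 6)| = 6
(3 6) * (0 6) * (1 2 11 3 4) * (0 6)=(1 2 11 3 6 4)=[0, 2, 11, 6, 1, 5, 4, 7, 8, 9, 10, 3]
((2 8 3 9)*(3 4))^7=((2 8 4 3 9))^7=(2 4 9 8 3)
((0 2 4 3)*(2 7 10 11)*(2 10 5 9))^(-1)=(0 3 4 2 9 5 7)(10 11)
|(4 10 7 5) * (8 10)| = 5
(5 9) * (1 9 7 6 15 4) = (1 9 5 7 6 15 4) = [0, 9, 2, 3, 1, 7, 15, 6, 8, 5, 10, 11, 12, 13, 14, 4]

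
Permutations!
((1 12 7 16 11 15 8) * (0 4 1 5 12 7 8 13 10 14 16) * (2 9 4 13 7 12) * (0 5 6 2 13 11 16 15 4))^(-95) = ((16)(0 11 4 1 12 8 6 2 9)(5 13 10 14 15 7))^(-95) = (16)(0 12 9 1 2 4 6 11 8)(5 13 10 14 15 7)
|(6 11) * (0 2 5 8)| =|(0 2 5 8)(6 11)| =4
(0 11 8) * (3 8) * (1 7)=[11, 7, 2, 8, 4, 5, 6, 1, 0, 9, 10, 3]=(0 11 3 8)(1 7)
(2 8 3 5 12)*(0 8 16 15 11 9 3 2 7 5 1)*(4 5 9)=(0 8 2 16 15 11 4 5 12 7 9 3 1)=[8, 0, 16, 1, 5, 12, 6, 9, 2, 3, 10, 4, 7, 13, 14, 11, 15]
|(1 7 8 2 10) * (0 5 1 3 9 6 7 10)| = 10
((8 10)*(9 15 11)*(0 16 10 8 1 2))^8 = (0 1 16 2 10)(9 11 15)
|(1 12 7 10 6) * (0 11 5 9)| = |(0 11 5 9)(1 12 7 10 6)| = 20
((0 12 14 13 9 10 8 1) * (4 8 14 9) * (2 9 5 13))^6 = ((0 12 5 13 4 8 1)(2 9 10 14))^6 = (0 1 8 4 13 5 12)(2 10)(9 14)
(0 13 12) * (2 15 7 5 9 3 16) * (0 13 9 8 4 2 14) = [9, 1, 15, 16, 2, 8, 6, 5, 4, 3, 10, 11, 13, 12, 0, 7, 14] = (0 9 3 16 14)(2 15 7 5 8 4)(12 13)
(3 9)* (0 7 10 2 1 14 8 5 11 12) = (0 7 10 2 1 14 8 5 11 12)(3 9) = [7, 14, 1, 9, 4, 11, 6, 10, 5, 3, 2, 12, 0, 13, 8]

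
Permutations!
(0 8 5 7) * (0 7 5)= (0 8)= [8, 1, 2, 3, 4, 5, 6, 7, 0]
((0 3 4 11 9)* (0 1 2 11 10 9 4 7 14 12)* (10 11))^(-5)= (14)(1 9 10 2)(4 11)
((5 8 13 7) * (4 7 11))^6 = (13)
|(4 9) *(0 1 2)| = 6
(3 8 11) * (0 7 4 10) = (0 7 4 10)(3 8 11) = [7, 1, 2, 8, 10, 5, 6, 4, 11, 9, 0, 3]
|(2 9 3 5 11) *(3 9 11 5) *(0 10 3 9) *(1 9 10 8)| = |(0 8 1 9)(2 11)(3 10)| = 4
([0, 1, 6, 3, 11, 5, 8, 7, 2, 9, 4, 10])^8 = [0, 1, 8, 3, 10, 5, 2, 7, 6, 9, 11, 4]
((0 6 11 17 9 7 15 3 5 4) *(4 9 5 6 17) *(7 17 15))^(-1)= ((0 15 3 6 11 4)(5 9 17))^(-1)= (0 4 11 6 3 15)(5 17 9)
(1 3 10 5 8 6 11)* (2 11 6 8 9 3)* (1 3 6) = (1 2 11 3 10 5 9 6) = [0, 2, 11, 10, 4, 9, 1, 7, 8, 6, 5, 3]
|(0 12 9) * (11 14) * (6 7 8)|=6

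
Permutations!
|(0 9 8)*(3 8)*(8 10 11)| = 6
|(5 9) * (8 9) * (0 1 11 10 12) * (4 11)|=|(0 1 4 11 10 12)(5 8 9)|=6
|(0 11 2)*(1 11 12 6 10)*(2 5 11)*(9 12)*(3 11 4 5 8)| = |(0 9 12 6 10 1 2)(3 11 8)(4 5)| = 42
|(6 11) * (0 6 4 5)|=|(0 6 11 4 5)|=5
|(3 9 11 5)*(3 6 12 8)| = 7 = |(3 9 11 5 6 12 8)|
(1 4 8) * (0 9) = (0 9)(1 4 8) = [9, 4, 2, 3, 8, 5, 6, 7, 1, 0]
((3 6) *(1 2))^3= (1 2)(3 6)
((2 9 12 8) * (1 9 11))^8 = (1 12 2)(8 11 9)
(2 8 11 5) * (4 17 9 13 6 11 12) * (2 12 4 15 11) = [0, 1, 8, 3, 17, 12, 2, 7, 4, 13, 10, 5, 15, 6, 14, 11, 16, 9] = (2 8 4 17 9 13 6)(5 12 15 11)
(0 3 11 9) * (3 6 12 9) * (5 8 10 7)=(0 6 12 9)(3 11)(5 8 10 7)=[6, 1, 2, 11, 4, 8, 12, 5, 10, 0, 7, 3, 9]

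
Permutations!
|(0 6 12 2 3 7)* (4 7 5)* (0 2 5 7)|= 15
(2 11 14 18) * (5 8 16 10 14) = (2 11 5 8 16 10 14 18) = [0, 1, 11, 3, 4, 8, 6, 7, 16, 9, 14, 5, 12, 13, 18, 15, 10, 17, 2]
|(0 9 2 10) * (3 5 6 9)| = 7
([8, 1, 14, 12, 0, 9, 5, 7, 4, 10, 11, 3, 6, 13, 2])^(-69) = (2 14)(3 12 6 5 9 10 11)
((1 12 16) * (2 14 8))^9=((1 12 16)(2 14 8))^9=(16)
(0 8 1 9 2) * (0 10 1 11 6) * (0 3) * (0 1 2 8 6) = [6, 9, 10, 1, 4, 5, 3, 7, 11, 8, 2, 0] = (0 6 3 1 9 8 11)(2 10)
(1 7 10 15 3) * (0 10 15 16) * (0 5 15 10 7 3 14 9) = (0 7 10 16 5 15 14 9)(1 3) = [7, 3, 2, 1, 4, 15, 6, 10, 8, 0, 16, 11, 12, 13, 9, 14, 5]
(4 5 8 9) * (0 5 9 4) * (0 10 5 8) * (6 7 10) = (0 8 4 9 6 7 10 5) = [8, 1, 2, 3, 9, 0, 7, 10, 4, 6, 5]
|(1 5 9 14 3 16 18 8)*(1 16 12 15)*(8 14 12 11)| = 30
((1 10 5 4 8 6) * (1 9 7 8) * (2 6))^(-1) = (1 4 5 10)(2 8 7 9 6) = ((1 10 5 4)(2 6 9 7 8))^(-1)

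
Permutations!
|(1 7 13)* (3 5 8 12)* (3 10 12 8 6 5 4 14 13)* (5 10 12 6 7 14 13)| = 14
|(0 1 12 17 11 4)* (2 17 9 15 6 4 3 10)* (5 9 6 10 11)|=|(0 1 12 6 4)(2 17 5 9 15 10)(3 11)|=30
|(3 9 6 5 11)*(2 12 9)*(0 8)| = 14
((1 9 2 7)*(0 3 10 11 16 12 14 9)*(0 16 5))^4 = ((0 3 10 11 5)(1 16 12 14 9 2 7))^4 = (0 5 11 10 3)(1 9 16 2 12 7 14)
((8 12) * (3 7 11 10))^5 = ((3 7 11 10)(8 12))^5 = (3 7 11 10)(8 12)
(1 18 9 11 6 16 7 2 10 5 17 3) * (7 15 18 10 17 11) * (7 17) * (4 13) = (1 10 5 11 6 16 15 18 9 17 3)(2 7)(4 13) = [0, 10, 7, 1, 13, 11, 16, 2, 8, 17, 5, 6, 12, 4, 14, 18, 15, 3, 9]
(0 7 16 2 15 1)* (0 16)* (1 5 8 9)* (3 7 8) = (0 8 9 1 16 2 15 5 3 7) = [8, 16, 15, 7, 4, 3, 6, 0, 9, 1, 10, 11, 12, 13, 14, 5, 2]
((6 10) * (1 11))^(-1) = (1 11)(6 10)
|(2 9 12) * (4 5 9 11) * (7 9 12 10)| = |(2 11 4 5 12)(7 9 10)| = 15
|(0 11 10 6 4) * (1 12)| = |(0 11 10 6 4)(1 12)| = 10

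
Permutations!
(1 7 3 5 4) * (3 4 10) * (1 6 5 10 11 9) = (1 7 4 6 5 11 9)(3 10) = [0, 7, 2, 10, 6, 11, 5, 4, 8, 1, 3, 9]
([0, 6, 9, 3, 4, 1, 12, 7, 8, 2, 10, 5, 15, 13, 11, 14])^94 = [0, 15, 2, 3, 4, 12, 14, 7, 8, 9, 10, 6, 11, 13, 1, 5]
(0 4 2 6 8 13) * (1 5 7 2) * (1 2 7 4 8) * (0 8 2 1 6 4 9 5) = (0 2 4 1)(5 9)(8 13) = [2, 0, 4, 3, 1, 9, 6, 7, 13, 5, 10, 11, 12, 8]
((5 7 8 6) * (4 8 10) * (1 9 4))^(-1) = ((1 9 4 8 6 5 7 10))^(-1) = (1 10 7 5 6 8 4 9)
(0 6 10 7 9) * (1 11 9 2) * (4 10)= [6, 11, 1, 3, 10, 5, 4, 2, 8, 0, 7, 9]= (0 6 4 10 7 2 1 11 9)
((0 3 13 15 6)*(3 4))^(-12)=((0 4 3 13 15 6))^(-12)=(15)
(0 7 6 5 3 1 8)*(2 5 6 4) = (0 7 4 2 5 3 1 8) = [7, 8, 5, 1, 2, 3, 6, 4, 0]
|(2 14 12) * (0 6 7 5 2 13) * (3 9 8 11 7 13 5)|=60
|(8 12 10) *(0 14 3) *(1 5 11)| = 3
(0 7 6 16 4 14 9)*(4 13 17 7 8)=(0 8 4 14 9)(6 16 13 17 7)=[8, 1, 2, 3, 14, 5, 16, 6, 4, 0, 10, 11, 12, 17, 9, 15, 13, 7]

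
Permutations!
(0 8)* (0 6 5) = (0 8 6 5) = [8, 1, 2, 3, 4, 0, 5, 7, 6]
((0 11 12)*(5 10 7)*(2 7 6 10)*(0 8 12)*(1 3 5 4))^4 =((0 11)(1 3 5 2 7 4)(6 10)(8 12))^4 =(12)(1 7 5)(2 3 4)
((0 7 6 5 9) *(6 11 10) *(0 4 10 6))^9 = ((0 7 11 6 5 9 4 10))^9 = (0 7 11 6 5 9 4 10)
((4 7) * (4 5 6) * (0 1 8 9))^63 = (0 9 8 1)(4 6 5 7)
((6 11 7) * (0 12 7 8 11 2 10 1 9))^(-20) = ((0 12 7 6 2 10 1 9)(8 11))^(-20) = (0 2)(1 7)(6 9)(10 12)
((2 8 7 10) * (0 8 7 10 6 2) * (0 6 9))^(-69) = ((0 8 10 6 2 7 9))^(-69) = (0 8 10 6 2 7 9)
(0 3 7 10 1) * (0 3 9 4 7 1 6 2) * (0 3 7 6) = (0 9 4 6 2 3 1 7 10) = [9, 7, 3, 1, 6, 5, 2, 10, 8, 4, 0]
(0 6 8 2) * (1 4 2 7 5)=[6, 4, 0, 3, 2, 1, 8, 5, 7]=(0 6 8 7 5 1 4 2)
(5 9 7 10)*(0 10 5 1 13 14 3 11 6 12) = (0 10 1 13 14 3 11 6 12)(5 9 7) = [10, 13, 2, 11, 4, 9, 12, 5, 8, 7, 1, 6, 0, 14, 3]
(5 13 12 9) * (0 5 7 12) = (0 5 13)(7 12 9) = [5, 1, 2, 3, 4, 13, 6, 12, 8, 7, 10, 11, 9, 0]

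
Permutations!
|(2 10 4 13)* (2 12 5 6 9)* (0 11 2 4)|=12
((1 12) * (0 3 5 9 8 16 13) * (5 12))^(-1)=(0 13 16 8 9 5 1 12 3)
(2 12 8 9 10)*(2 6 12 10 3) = (2 10 6 12 8 9 3) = [0, 1, 10, 2, 4, 5, 12, 7, 9, 3, 6, 11, 8]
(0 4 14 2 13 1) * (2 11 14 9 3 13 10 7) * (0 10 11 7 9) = (0 4)(1 10 9 3 13)(2 11 14 7) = [4, 10, 11, 13, 0, 5, 6, 2, 8, 3, 9, 14, 12, 1, 7]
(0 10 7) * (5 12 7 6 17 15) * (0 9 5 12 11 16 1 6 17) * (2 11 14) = (0 10 17 15 12 7 9 5 14 2 11 16 1 6) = [10, 6, 11, 3, 4, 14, 0, 9, 8, 5, 17, 16, 7, 13, 2, 12, 1, 15]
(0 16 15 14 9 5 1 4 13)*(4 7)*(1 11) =(0 16 15 14 9 5 11 1 7 4 13) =[16, 7, 2, 3, 13, 11, 6, 4, 8, 5, 10, 1, 12, 0, 9, 14, 15]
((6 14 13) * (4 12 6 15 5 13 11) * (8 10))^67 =(4 6 11 12 14)(5 13 15)(8 10)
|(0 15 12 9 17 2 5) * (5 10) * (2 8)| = 9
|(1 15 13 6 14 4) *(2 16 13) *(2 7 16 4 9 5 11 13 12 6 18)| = |(1 15 7 16 12 6 14 9 5 11 13 18 2 4)| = 14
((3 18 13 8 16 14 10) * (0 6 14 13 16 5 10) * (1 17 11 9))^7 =(18)(0 6 14)(1 9 11 17)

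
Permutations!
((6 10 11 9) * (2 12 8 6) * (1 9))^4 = ((1 9 2 12 8 6 10 11))^4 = (1 8)(2 10)(6 9)(11 12)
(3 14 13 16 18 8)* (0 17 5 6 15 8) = (0 17 5 6 15 8 3 14 13 16 18) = [17, 1, 2, 14, 4, 6, 15, 7, 3, 9, 10, 11, 12, 16, 13, 8, 18, 5, 0]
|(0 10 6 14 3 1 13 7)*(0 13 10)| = |(1 10 6 14 3)(7 13)| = 10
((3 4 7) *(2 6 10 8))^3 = (2 8 10 6)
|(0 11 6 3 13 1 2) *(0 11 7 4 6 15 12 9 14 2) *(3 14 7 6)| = 13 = |(0 6 14 2 11 15 12 9 7 4 3 13 1)|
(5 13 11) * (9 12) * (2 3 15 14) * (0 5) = (0 5 13 11)(2 3 15 14)(9 12) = [5, 1, 3, 15, 4, 13, 6, 7, 8, 12, 10, 0, 9, 11, 2, 14]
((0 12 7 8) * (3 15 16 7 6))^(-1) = (0 8 7 16 15 3 6 12)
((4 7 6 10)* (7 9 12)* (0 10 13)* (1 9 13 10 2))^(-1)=(0 13 4 10 6 7 12 9 1 2)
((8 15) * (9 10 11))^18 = (15) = ((8 15)(9 10 11))^18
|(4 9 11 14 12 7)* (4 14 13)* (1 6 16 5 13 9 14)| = |(1 6 16 5 13 4 14 12 7)(9 11)| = 18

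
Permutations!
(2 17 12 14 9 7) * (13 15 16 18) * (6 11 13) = (2 17 12 14 9 7)(6 11 13 15 16 18) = [0, 1, 17, 3, 4, 5, 11, 2, 8, 7, 10, 13, 14, 15, 9, 16, 18, 12, 6]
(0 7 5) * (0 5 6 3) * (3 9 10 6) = [7, 1, 2, 0, 4, 5, 9, 3, 8, 10, 6] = (0 7 3)(6 9 10)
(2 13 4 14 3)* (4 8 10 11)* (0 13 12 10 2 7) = (0 13 8 2 12 10 11 4 14 3 7) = [13, 1, 12, 7, 14, 5, 6, 0, 2, 9, 11, 4, 10, 8, 3]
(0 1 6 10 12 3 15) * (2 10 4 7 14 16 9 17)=(0 1 6 4 7 14 16 9 17 2 10 12 3 15)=[1, 6, 10, 15, 7, 5, 4, 14, 8, 17, 12, 11, 3, 13, 16, 0, 9, 2]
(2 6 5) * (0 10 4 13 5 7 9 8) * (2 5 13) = (13)(0 10 4 2 6 7 9 8) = [10, 1, 6, 3, 2, 5, 7, 9, 0, 8, 4, 11, 12, 13]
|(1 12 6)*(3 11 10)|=3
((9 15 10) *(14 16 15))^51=(9 14 16 15 10)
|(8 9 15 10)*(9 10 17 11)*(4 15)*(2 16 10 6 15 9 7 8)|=|(2 16 10)(4 9)(6 15 17 11 7 8)|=6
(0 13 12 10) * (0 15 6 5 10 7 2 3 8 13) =(2 3 8 13 12 7)(5 10 15 6) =[0, 1, 3, 8, 4, 10, 5, 2, 13, 9, 15, 11, 7, 12, 14, 6]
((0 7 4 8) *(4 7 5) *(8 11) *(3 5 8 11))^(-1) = ((11)(0 8)(3 5 4))^(-1) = (11)(0 8)(3 4 5)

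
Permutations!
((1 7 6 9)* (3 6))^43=(1 6 7 9 3)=((1 7 3 6 9))^43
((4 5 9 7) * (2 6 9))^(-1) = (2 5 4 7 9 6) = ((2 6 9 7 4 5))^(-1)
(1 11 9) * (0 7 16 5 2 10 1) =(0 7 16 5 2 10 1 11 9) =[7, 11, 10, 3, 4, 2, 6, 16, 8, 0, 1, 9, 12, 13, 14, 15, 5]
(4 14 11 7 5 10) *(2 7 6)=(2 7 5 10 4 14 11 6)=[0, 1, 7, 3, 14, 10, 2, 5, 8, 9, 4, 6, 12, 13, 11]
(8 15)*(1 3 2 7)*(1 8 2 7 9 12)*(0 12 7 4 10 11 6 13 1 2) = (0 12 2 9 7 8 15)(1 3 4 10 11 6 13) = [12, 3, 9, 4, 10, 5, 13, 8, 15, 7, 11, 6, 2, 1, 14, 0]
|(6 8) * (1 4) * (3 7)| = 2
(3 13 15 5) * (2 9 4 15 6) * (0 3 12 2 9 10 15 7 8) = [3, 1, 10, 13, 7, 12, 9, 8, 0, 4, 15, 11, 2, 6, 14, 5] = (0 3 13 6 9 4 7 8)(2 10 15 5 12)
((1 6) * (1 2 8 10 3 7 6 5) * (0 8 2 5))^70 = ((0 8 10 3 7 6 5 1))^70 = (0 5 7 10)(1 6 3 8)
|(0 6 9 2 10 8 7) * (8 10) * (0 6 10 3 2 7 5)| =6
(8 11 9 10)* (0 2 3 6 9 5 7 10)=(0 2 3 6 9)(5 7 10 8 11)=[2, 1, 3, 6, 4, 7, 9, 10, 11, 0, 8, 5]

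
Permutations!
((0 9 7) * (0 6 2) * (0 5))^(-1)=(0 5 2 6 7 9)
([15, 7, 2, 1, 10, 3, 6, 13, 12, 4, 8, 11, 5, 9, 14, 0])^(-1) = (0 15)(1 3 5 12 8 10 4 9 13 7)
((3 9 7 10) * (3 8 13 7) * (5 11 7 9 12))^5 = ((3 12 5 11 7 10 8 13 9))^5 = (3 10 12 8 5 13 11 9 7)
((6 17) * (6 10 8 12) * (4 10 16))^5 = (4 17 12 10 16 6 8)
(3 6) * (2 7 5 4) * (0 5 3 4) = (0 5)(2 7 3 6 4) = [5, 1, 7, 6, 2, 0, 4, 3]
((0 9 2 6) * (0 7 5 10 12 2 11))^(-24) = ((0 9 11)(2 6 7 5 10 12))^(-24) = (12)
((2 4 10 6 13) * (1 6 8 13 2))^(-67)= (1 4 13 2 8 6 10)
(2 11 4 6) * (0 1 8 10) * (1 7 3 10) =(0 7 3 10)(1 8)(2 11 4 6) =[7, 8, 11, 10, 6, 5, 2, 3, 1, 9, 0, 4]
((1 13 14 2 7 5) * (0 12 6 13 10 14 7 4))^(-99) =((0 12 6 13 7 5 1 10 14 2 4))^(-99) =(14)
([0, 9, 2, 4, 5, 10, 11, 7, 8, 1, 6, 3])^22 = (3 6 5)(4 11 10)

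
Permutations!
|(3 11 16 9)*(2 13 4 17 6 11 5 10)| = 11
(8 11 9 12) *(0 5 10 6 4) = (0 5 10 6 4)(8 11 9 12) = [5, 1, 2, 3, 0, 10, 4, 7, 11, 12, 6, 9, 8]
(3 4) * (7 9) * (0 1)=(0 1)(3 4)(7 9)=[1, 0, 2, 4, 3, 5, 6, 9, 8, 7]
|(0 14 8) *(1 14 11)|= 5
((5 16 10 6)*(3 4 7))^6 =((3 4 7)(5 16 10 6))^6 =(5 10)(6 16)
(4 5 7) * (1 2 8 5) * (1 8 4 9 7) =(1 2 4 8 5)(7 9) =[0, 2, 4, 3, 8, 1, 6, 9, 5, 7]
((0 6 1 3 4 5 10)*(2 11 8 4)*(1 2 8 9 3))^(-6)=(0 9 5 2 8)(3 10 11 4 6)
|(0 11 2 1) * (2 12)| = 5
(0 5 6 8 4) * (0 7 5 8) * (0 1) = (0 8 4 7 5 6 1) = [8, 0, 2, 3, 7, 6, 1, 5, 4]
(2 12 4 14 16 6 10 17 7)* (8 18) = (2 12 4 14 16 6 10 17 7)(8 18) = [0, 1, 12, 3, 14, 5, 10, 2, 18, 9, 17, 11, 4, 13, 16, 15, 6, 7, 8]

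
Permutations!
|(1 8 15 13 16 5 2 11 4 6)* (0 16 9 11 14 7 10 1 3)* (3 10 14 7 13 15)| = |(0 16 5 2 7 14 13 9 11 4 6 10 1 8 3)| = 15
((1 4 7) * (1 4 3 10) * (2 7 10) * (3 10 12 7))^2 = ((1 10)(2 3)(4 12 7))^2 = (4 7 12)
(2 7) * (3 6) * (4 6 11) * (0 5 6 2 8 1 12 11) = [5, 12, 7, 0, 2, 6, 3, 8, 1, 9, 10, 4, 11] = (0 5 6 3)(1 12 11 4 2 7 8)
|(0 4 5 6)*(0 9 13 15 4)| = |(4 5 6 9 13 15)| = 6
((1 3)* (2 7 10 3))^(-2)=(1 10 2 3 7)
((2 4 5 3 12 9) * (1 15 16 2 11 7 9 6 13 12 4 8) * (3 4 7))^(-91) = ((1 15 16 2 8)(3 7 9 11)(4 5)(6 13 12))^(-91) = (1 8 2 16 15)(3 7 9 11)(4 5)(6 12 13)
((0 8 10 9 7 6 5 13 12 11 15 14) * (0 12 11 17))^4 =((0 8 10 9 7 6 5 13 11 15 14 12 17))^4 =(0 7 11 17 9 13 12 10 5 14 8 6 15)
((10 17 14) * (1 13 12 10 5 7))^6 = (1 5 17 12)(7 14 10 13)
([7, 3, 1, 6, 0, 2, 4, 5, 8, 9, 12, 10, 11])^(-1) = (0 4 6 3 1 2 5 7)(10 11 12)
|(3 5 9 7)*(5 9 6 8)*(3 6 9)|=5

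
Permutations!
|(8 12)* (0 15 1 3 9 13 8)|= |(0 15 1 3 9 13 8 12)|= 8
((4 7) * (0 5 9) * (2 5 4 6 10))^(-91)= ((0 4 7 6 10 2 5 9))^(-91)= (0 2 7 9 10 4 5 6)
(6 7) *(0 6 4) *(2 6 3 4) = [3, 1, 6, 4, 0, 5, 7, 2] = (0 3 4)(2 6 7)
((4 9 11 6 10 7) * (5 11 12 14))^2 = (4 12 5 6 7 9 14 11 10)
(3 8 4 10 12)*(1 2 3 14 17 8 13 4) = (1 2 3 13 4 10 12 14 17 8) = [0, 2, 3, 13, 10, 5, 6, 7, 1, 9, 12, 11, 14, 4, 17, 15, 16, 8]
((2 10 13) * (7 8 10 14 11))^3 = (2 7 13 11 10 14 8)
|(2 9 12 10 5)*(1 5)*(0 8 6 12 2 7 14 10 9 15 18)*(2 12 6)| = |(0 8 2 15 18)(1 5 7 14 10)(9 12)| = 10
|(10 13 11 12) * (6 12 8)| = 6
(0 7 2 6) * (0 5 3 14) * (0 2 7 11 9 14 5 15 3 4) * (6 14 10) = [11, 1, 14, 5, 0, 4, 15, 7, 8, 10, 6, 9, 12, 13, 2, 3] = (0 11 9 10 6 15 3 5 4)(2 14)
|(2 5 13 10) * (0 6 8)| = 12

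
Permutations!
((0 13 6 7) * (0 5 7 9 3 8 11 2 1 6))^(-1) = (0 13)(1 2 11 8 3 9 6)(5 7)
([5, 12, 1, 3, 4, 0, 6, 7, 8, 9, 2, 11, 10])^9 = [5, 12, 1, 3, 4, 0, 6, 7, 8, 9, 2, 11, 10]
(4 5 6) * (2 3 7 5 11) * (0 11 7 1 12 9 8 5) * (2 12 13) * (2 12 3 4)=[11, 13, 4, 1, 7, 6, 2, 0, 5, 8, 10, 3, 9, 12]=(0 11 3 1 13 12 9 8 5 6 2 4 7)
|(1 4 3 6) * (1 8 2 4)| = |(2 4 3 6 8)| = 5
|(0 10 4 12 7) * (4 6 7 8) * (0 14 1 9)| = |(0 10 6 7 14 1 9)(4 12 8)| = 21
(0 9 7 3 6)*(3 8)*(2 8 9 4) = (0 4 2 8 3 6)(7 9) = [4, 1, 8, 6, 2, 5, 0, 9, 3, 7]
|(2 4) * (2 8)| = 3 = |(2 4 8)|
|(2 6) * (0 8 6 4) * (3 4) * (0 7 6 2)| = |(0 8 2 3 4 7 6)| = 7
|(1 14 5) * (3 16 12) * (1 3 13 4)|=8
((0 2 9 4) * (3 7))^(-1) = (0 4 9 2)(3 7)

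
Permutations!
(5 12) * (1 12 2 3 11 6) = (1 12 5 2 3 11 6) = [0, 12, 3, 11, 4, 2, 1, 7, 8, 9, 10, 6, 5]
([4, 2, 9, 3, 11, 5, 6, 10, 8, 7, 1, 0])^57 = [0, 9, 7, 3, 4, 5, 6, 1, 8, 10, 2, 11]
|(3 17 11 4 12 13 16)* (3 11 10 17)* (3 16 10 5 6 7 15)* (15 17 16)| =12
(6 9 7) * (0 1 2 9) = (0 1 2 9 7 6) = [1, 2, 9, 3, 4, 5, 0, 6, 8, 7]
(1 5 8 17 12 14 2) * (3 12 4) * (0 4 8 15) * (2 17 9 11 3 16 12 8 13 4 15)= (0 15)(1 5 2)(3 8 9 11)(4 16 12 14 17 13)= [15, 5, 1, 8, 16, 2, 6, 7, 9, 11, 10, 3, 14, 4, 17, 0, 12, 13]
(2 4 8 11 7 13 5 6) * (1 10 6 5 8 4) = [0, 10, 1, 3, 4, 5, 2, 13, 11, 9, 6, 7, 12, 8] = (1 10 6 2)(7 13 8 11)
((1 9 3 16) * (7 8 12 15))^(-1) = (1 16 3 9)(7 15 12 8)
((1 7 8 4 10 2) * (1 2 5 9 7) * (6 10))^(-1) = ((4 6 10 5 9 7 8))^(-1) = (4 8 7 9 5 10 6)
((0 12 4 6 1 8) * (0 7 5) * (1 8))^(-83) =((0 12 4 6 8 7 5))^(-83) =(0 12 4 6 8 7 5)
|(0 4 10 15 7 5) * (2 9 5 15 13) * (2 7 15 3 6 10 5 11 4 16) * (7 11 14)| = |(0 16 2 9 14 7 3 6 10 13 11 4 5)| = 13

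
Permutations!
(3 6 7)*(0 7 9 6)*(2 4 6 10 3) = (0 7 2 4 6 9 10 3) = [7, 1, 4, 0, 6, 5, 9, 2, 8, 10, 3]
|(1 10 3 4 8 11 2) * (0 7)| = |(0 7)(1 10 3 4 8 11 2)| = 14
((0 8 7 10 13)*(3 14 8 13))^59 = (0 13)(3 10 7 8 14)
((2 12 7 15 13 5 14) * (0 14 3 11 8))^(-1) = (0 8 11 3 5 13 15 7 12 2 14)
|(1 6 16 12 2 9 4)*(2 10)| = 8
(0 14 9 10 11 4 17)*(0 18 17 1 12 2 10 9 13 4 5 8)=(0 14 13 4 1 12 2 10 11 5 8)(17 18)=[14, 12, 10, 3, 1, 8, 6, 7, 0, 9, 11, 5, 2, 4, 13, 15, 16, 18, 17]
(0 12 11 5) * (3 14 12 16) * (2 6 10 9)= (0 16 3 14 12 11 5)(2 6 10 9)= [16, 1, 6, 14, 4, 0, 10, 7, 8, 2, 9, 5, 11, 13, 12, 15, 3]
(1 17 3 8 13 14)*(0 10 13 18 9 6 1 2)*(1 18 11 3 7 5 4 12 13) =(0 10 1 17 7 5 4 12 13 14 2)(3 8 11)(6 18 9) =[10, 17, 0, 8, 12, 4, 18, 5, 11, 6, 1, 3, 13, 14, 2, 15, 16, 7, 9]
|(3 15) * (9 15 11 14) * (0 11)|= 6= |(0 11 14 9 15 3)|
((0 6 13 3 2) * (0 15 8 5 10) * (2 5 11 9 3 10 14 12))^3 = ((0 6 13 10)(2 15 8 11 9 3 5 14 12))^3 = (0 10 13 6)(2 11 5)(3 12 8)(9 14 15)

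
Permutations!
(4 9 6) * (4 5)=(4 9 6 5)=[0, 1, 2, 3, 9, 4, 5, 7, 8, 6]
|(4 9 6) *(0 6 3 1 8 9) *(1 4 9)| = |(0 6 9 3 4)(1 8)| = 10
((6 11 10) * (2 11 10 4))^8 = ((2 11 4)(6 10))^8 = (2 4 11)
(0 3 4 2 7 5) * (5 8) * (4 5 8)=(8)(0 3 5)(2 7 4)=[3, 1, 7, 5, 2, 0, 6, 4, 8]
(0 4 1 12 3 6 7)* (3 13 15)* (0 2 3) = (0 4 1 12 13 15)(2 3 6 7) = [4, 12, 3, 6, 1, 5, 7, 2, 8, 9, 10, 11, 13, 15, 14, 0]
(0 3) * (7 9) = (0 3)(7 9) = [3, 1, 2, 0, 4, 5, 6, 9, 8, 7]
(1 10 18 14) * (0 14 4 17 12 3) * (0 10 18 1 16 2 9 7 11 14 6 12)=(0 6 12 3 10 1 18 4 17)(2 9 7 11 14 16)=[6, 18, 9, 10, 17, 5, 12, 11, 8, 7, 1, 14, 3, 13, 16, 15, 2, 0, 4]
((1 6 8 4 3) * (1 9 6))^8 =((3 9 6 8 4))^8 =(3 8 9 4 6)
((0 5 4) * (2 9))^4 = ((0 5 4)(2 9))^4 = (9)(0 5 4)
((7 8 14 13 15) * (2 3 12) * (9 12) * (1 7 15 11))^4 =((15)(1 7 8 14 13 11)(2 3 9 12))^4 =(15)(1 13 8)(7 11 14)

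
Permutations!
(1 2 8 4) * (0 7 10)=[7, 2, 8, 3, 1, 5, 6, 10, 4, 9, 0]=(0 7 10)(1 2 8 4)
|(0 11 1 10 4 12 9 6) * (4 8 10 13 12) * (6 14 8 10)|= 9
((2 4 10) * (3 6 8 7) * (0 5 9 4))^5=(0 2 10 4 9 5)(3 6 8 7)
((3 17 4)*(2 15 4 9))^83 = (2 9 17 3 4 15)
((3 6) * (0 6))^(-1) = ((0 6 3))^(-1) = (0 3 6)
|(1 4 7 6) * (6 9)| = 5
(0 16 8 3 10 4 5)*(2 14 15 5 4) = (0 16 8 3 10 2 14 15 5) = [16, 1, 14, 10, 4, 0, 6, 7, 3, 9, 2, 11, 12, 13, 15, 5, 8]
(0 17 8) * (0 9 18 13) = (0 17 8 9 18 13) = [17, 1, 2, 3, 4, 5, 6, 7, 9, 18, 10, 11, 12, 0, 14, 15, 16, 8, 13]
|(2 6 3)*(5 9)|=|(2 6 3)(5 9)|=6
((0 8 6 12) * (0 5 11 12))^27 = ((0 8 6)(5 11 12))^27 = (12)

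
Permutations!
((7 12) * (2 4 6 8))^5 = (2 4 6 8)(7 12)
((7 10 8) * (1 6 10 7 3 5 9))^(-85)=(1 9 5 3 8 10 6)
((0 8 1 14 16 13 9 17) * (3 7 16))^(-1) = (0 17 9 13 16 7 3 14 1 8)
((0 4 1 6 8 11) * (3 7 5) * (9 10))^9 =((0 4 1 6 8 11)(3 7 5)(9 10))^9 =(0 6)(1 11)(4 8)(9 10)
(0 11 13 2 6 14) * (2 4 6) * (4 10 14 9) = (0 11 13 10 14)(4 6 9) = [11, 1, 2, 3, 6, 5, 9, 7, 8, 4, 14, 13, 12, 10, 0]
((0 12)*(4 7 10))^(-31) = (0 12)(4 10 7) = ((0 12)(4 7 10))^(-31)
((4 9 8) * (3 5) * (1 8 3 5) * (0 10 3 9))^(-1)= (0 4 8 1 3 10)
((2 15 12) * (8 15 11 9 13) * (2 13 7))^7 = ((2 11 9 7)(8 15 12 13))^7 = (2 7 9 11)(8 13 12 15)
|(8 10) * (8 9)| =3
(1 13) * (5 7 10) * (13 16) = (1 16 13)(5 7 10) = [0, 16, 2, 3, 4, 7, 6, 10, 8, 9, 5, 11, 12, 1, 14, 15, 13]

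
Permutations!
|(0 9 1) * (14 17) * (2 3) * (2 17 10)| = |(0 9 1)(2 3 17 14 10)| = 15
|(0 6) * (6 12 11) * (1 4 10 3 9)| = 20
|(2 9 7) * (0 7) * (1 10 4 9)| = |(0 7 2 1 10 4 9)| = 7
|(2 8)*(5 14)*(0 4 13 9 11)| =10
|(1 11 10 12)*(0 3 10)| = |(0 3 10 12 1 11)| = 6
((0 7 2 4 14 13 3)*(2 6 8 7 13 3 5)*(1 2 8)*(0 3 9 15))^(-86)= (0 9 4 1 7 5)(2 6 8 13 15 14)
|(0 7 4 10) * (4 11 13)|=6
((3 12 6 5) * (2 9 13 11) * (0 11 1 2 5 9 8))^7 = ((0 11 5 3 12 6 9 13 1 2 8))^7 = (0 13 3 8 9 5 2 6 11 1 12)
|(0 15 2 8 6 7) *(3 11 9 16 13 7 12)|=12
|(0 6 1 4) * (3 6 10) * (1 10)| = 3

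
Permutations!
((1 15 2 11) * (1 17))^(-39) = ((1 15 2 11 17))^(-39) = (1 15 2 11 17)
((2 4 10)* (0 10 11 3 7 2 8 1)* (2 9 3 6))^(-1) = (0 1 8 10)(2 6 11 4)(3 9 7)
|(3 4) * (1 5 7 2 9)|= |(1 5 7 2 9)(3 4)|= 10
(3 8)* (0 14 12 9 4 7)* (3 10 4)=(0 14 12 9 3 8 10 4 7)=[14, 1, 2, 8, 7, 5, 6, 0, 10, 3, 4, 11, 9, 13, 12]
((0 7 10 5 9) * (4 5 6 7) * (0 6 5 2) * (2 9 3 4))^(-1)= ((0 2)(3 4 9 6 7 10 5))^(-1)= (0 2)(3 5 10 7 6 9 4)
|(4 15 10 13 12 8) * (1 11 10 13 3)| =|(1 11 10 3)(4 15 13 12 8)| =20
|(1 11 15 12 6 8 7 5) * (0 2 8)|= 10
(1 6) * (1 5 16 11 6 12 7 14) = (1 12 7 14)(5 16 11 6) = [0, 12, 2, 3, 4, 16, 5, 14, 8, 9, 10, 6, 7, 13, 1, 15, 11]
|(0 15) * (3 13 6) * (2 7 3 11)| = |(0 15)(2 7 3 13 6 11)| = 6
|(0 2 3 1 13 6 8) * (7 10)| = 14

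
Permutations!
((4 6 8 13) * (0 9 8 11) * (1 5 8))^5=(0 13 9 4 1 6 5 11 8)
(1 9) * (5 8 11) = (1 9)(5 8 11) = [0, 9, 2, 3, 4, 8, 6, 7, 11, 1, 10, 5]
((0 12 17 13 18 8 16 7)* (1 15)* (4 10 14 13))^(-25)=((0 12 17 4 10 14 13 18 8 16 7)(1 15))^(-25)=(0 8 14 17 7 18 10 12 16 13 4)(1 15)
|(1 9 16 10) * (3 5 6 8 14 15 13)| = 28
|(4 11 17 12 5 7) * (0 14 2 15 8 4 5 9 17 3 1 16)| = 30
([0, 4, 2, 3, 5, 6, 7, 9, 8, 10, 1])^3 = (1 6 10 5 9 4 7)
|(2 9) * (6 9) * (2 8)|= |(2 6 9 8)|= 4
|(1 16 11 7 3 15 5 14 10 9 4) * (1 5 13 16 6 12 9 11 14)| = 24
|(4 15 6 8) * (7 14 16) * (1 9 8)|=|(1 9 8 4 15 6)(7 14 16)|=6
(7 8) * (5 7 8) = (8)(5 7) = [0, 1, 2, 3, 4, 7, 6, 5, 8]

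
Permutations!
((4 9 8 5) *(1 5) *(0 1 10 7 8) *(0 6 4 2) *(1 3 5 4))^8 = (7 10 8)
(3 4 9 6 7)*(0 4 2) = (0 4 9 6 7 3 2) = [4, 1, 0, 2, 9, 5, 7, 3, 8, 6]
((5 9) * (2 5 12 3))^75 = (12)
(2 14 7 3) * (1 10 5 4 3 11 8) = (1 10 5 4 3 2 14 7 11 8) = [0, 10, 14, 2, 3, 4, 6, 11, 1, 9, 5, 8, 12, 13, 7]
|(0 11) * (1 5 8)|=6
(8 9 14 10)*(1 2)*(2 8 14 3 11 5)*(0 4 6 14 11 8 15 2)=[4, 15, 1, 8, 6, 0, 14, 7, 9, 3, 11, 5, 12, 13, 10, 2]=(0 4 6 14 10 11 5)(1 15 2)(3 8 9)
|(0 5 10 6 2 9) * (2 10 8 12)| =|(0 5 8 12 2 9)(6 10)| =6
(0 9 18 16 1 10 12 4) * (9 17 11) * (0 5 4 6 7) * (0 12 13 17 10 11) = (0 10 13 17)(1 11 9 18 16)(4 5)(6 7 12) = [10, 11, 2, 3, 5, 4, 7, 12, 8, 18, 13, 9, 6, 17, 14, 15, 1, 0, 16]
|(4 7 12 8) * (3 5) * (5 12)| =|(3 12 8 4 7 5)| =6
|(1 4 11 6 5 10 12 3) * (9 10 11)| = |(1 4 9 10 12 3)(5 11 6)| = 6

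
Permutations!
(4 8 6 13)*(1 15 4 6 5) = (1 15 4 8 5)(6 13) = [0, 15, 2, 3, 8, 1, 13, 7, 5, 9, 10, 11, 12, 6, 14, 4]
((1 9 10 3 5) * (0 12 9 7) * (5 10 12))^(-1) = (0 7 1 5)(3 10)(9 12)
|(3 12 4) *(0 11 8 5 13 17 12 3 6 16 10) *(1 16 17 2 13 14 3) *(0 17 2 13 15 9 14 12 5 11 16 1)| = |(0 16 10 17 5 12 4 6 2 15 9 14 3)(8 11)| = 26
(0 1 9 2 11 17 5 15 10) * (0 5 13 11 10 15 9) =(0 1)(2 10 5 9)(11 17 13) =[1, 0, 10, 3, 4, 9, 6, 7, 8, 2, 5, 17, 12, 11, 14, 15, 16, 13]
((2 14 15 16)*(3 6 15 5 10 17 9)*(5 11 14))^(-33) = (2 17 6)(3 16 10)(5 9 15)(11 14)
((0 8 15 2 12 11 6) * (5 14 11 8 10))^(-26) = ((0 10 5 14 11 6)(2 12 8 15))^(-26) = (0 11 5)(2 8)(6 14 10)(12 15)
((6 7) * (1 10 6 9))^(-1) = (1 9 7 6 10)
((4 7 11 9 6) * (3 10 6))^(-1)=((3 10 6 4 7 11 9))^(-1)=(3 9 11 7 4 6 10)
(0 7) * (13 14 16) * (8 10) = (0 7)(8 10)(13 14 16) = [7, 1, 2, 3, 4, 5, 6, 0, 10, 9, 8, 11, 12, 14, 16, 15, 13]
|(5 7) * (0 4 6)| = 6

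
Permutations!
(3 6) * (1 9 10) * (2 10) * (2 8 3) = (1 9 8 3 6 2 10) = [0, 9, 10, 6, 4, 5, 2, 7, 3, 8, 1]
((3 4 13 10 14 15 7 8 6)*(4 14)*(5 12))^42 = (15)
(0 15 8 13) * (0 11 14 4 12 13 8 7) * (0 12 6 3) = (0 15 7 12 13 11 14 4 6 3) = [15, 1, 2, 0, 6, 5, 3, 12, 8, 9, 10, 14, 13, 11, 4, 7]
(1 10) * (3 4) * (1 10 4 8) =[0, 4, 2, 8, 3, 5, 6, 7, 1, 9, 10] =(10)(1 4 3 8)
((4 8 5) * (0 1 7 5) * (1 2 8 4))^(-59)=(0 2 8)(1 7 5)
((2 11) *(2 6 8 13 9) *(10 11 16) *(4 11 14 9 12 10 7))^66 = ((2 16 7 4 11 6 8 13 12 10 14 9))^66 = (2 8)(4 10)(6 9)(7 12)(11 14)(13 16)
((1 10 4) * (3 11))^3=(3 11)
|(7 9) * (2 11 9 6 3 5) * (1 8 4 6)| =10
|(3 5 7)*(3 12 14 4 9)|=7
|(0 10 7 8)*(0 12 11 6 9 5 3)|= 10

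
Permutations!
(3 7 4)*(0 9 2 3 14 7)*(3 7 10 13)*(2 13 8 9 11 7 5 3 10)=[11, 1, 5, 0, 14, 3, 6, 4, 9, 13, 8, 7, 12, 10, 2]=(0 11 7 4 14 2 5 3)(8 9 13 10)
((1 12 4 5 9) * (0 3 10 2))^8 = ((0 3 10 2)(1 12 4 5 9))^8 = (1 5 12 9 4)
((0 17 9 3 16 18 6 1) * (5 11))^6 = (0 6 16 9)(1 18 3 17)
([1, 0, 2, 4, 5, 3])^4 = (3 4 5)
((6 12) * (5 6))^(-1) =((5 6 12))^(-1) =(5 12 6)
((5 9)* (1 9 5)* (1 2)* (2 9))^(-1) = ((9)(1 2))^(-1) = (9)(1 2)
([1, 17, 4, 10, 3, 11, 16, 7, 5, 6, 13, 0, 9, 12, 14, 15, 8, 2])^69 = (0 9 2 8 10)(1 6 4 5 13)(3 11 12 17 16)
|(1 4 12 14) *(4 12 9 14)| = 5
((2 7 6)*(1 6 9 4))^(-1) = ((1 6 2 7 9 4))^(-1) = (1 4 9 7 2 6)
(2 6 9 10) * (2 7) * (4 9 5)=[0, 1, 6, 3, 9, 4, 5, 2, 8, 10, 7]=(2 6 5 4 9 10 7)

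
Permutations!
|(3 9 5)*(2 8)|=6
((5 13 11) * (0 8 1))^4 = ((0 8 1)(5 13 11))^4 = (0 8 1)(5 13 11)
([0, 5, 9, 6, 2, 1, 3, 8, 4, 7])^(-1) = (1 5)(2 4 8 7 9)(3 6)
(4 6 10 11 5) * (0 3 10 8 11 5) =(0 3 10 5 4 6 8 11) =[3, 1, 2, 10, 6, 4, 8, 7, 11, 9, 5, 0]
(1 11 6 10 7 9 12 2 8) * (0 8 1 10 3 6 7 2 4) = (0 8 10 2 1 11 7 9 12 4)(3 6) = [8, 11, 1, 6, 0, 5, 3, 9, 10, 12, 2, 7, 4]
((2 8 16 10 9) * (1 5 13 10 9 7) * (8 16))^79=((1 5 13 10 7)(2 16 9))^79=(1 7 10 13 5)(2 16 9)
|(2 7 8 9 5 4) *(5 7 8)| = 6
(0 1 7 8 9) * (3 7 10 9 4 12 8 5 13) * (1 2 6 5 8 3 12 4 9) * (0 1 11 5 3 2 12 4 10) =(0 12 2 6 3 7 8 9 1)(4 10 11 5 13) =[12, 0, 6, 7, 10, 13, 3, 8, 9, 1, 11, 5, 2, 4]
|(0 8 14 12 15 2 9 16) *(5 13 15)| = |(0 8 14 12 5 13 15 2 9 16)| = 10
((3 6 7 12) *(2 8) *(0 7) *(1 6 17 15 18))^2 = ((0 7 12 3 17 15 18 1 6)(2 8))^2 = (0 12 17 18 6 7 3 15 1)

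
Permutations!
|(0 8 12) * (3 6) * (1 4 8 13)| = |(0 13 1 4 8 12)(3 6)| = 6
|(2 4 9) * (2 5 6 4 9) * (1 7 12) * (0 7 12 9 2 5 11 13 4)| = 8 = |(0 7 9 11 13 4 5 6)(1 12)|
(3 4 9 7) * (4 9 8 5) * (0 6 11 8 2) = (0 6 11 8 5 4 2)(3 9 7) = [6, 1, 0, 9, 2, 4, 11, 3, 5, 7, 10, 8]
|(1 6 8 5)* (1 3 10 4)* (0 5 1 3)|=|(0 5)(1 6 8)(3 10 4)|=6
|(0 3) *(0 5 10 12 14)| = |(0 3 5 10 12 14)| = 6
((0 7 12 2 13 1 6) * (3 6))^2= ((0 7 12 2 13 1 3 6))^2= (0 12 13 3)(1 6 7 2)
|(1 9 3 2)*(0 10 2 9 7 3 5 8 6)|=10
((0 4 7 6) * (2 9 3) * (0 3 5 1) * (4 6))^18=((0 6 3 2 9 5 1)(4 7))^18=(0 9 6 5 3 1 2)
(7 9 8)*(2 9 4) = (2 9 8 7 4) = [0, 1, 9, 3, 2, 5, 6, 4, 7, 8]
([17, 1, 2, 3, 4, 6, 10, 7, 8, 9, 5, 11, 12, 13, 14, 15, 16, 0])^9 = (0 17)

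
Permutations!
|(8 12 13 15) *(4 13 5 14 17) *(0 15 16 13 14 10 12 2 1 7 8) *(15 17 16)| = 84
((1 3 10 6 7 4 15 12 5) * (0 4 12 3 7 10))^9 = (0 4 15 3)(1 7 12 5)(6 10)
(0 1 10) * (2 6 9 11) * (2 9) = (0 1 10)(2 6)(9 11) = [1, 10, 6, 3, 4, 5, 2, 7, 8, 11, 0, 9]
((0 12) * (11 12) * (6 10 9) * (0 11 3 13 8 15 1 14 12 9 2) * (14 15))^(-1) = (0 2 10 6 9 11 12 14 8 13 3)(1 15)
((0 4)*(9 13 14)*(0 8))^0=((0 4 8)(9 13 14))^0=(14)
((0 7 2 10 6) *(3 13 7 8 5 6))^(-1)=((0 8 5 6)(2 10 3 13 7))^(-1)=(0 6 5 8)(2 7 13 3 10)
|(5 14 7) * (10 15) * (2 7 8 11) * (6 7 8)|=|(2 8 11)(5 14 6 7)(10 15)|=12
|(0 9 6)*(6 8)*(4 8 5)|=6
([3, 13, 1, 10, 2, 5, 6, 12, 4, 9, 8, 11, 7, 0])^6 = (0 1 4 10)(2 8 3 13)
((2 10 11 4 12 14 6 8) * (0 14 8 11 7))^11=(0 14 6 11 4 12 8 2 10 7)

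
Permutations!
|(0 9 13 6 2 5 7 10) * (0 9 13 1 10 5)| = |(0 13 6 2)(1 10 9)(5 7)| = 12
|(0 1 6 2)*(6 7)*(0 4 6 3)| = |(0 1 7 3)(2 4 6)| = 12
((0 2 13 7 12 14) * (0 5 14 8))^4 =((0 2 13 7 12 8)(5 14))^4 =(14)(0 12 13)(2 8 7)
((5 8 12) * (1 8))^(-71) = (1 8 12 5)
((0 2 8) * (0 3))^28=((0 2 8 3))^28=(8)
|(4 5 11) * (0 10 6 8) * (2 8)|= 15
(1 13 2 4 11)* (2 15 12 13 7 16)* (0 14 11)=(0 14 11 1 7 16 2 4)(12 13 15)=[14, 7, 4, 3, 0, 5, 6, 16, 8, 9, 10, 1, 13, 15, 11, 12, 2]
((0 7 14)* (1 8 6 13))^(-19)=(0 14 7)(1 8 6 13)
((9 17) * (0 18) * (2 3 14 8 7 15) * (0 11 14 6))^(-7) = (0 14 15 6 11 7 3 18 8 2)(9 17)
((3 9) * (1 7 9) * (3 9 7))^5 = (9)(1 3)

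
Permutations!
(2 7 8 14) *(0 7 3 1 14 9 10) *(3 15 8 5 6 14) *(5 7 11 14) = (0 11 14 2 15 8 9 10)(1 3)(5 6) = [11, 3, 15, 1, 4, 6, 5, 7, 9, 10, 0, 14, 12, 13, 2, 8]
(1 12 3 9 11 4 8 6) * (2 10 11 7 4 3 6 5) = [0, 12, 10, 9, 8, 2, 1, 4, 5, 7, 11, 3, 6] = (1 12 6)(2 10 11 3 9 7 4 8 5)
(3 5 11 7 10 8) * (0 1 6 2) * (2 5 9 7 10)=[1, 6, 0, 9, 4, 11, 5, 2, 3, 7, 8, 10]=(0 1 6 5 11 10 8 3 9 7 2)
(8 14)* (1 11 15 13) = [0, 11, 2, 3, 4, 5, 6, 7, 14, 9, 10, 15, 12, 1, 8, 13] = (1 11 15 13)(8 14)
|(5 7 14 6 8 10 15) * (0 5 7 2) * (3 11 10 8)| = 21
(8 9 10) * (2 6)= [0, 1, 6, 3, 4, 5, 2, 7, 9, 10, 8]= (2 6)(8 9 10)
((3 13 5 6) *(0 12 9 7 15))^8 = ((0 12 9 7 15)(3 13 5 6))^8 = (0 7 12 15 9)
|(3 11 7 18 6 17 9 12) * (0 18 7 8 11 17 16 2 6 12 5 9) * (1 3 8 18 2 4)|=8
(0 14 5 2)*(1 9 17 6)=[14, 9, 0, 3, 4, 2, 1, 7, 8, 17, 10, 11, 12, 13, 5, 15, 16, 6]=(0 14 5 2)(1 9 17 6)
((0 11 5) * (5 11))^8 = ((11)(0 5))^8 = (11)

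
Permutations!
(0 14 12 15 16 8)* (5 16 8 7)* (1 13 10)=(0 14 12 15 8)(1 13 10)(5 16 7)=[14, 13, 2, 3, 4, 16, 6, 5, 0, 9, 1, 11, 15, 10, 12, 8, 7]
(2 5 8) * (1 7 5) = (1 7 5 8 2) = [0, 7, 1, 3, 4, 8, 6, 5, 2]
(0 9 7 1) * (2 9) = [2, 0, 9, 3, 4, 5, 6, 1, 8, 7] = (0 2 9 7 1)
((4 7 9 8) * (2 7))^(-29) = (2 7 9 8 4)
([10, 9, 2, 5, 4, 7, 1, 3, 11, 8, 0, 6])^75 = [10, 1, 2, 3, 4, 5, 6, 7, 8, 9, 0, 11]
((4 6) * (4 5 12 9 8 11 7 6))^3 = (5 8 6 9 7 12 11)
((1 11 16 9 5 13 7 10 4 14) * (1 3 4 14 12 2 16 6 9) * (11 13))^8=(1 2 4 14 7)(3 10 13 16 12)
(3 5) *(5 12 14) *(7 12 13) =(3 13 7 12 14 5) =[0, 1, 2, 13, 4, 3, 6, 12, 8, 9, 10, 11, 14, 7, 5]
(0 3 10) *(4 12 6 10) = (0 3 4 12 6 10) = [3, 1, 2, 4, 12, 5, 10, 7, 8, 9, 0, 11, 6]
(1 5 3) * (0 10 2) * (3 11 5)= (0 10 2)(1 3)(5 11)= [10, 3, 0, 1, 4, 11, 6, 7, 8, 9, 2, 5]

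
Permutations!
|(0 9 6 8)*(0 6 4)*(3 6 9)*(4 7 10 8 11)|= |(0 3 6 11 4)(7 10 8 9)|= 20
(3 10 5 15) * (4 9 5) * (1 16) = [0, 16, 2, 10, 9, 15, 6, 7, 8, 5, 4, 11, 12, 13, 14, 3, 1] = (1 16)(3 10 4 9 5 15)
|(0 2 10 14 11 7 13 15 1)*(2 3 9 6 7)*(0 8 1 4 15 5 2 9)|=|(0 3)(1 8)(2 10 14 11 9 6 7 13 5)(4 15)|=18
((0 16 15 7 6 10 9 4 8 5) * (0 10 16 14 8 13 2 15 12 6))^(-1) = (0 7 15 2 13 4 9 10 5 8 14)(6 12 16)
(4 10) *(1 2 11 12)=(1 2 11 12)(4 10)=[0, 2, 11, 3, 10, 5, 6, 7, 8, 9, 4, 12, 1]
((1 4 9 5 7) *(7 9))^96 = (9)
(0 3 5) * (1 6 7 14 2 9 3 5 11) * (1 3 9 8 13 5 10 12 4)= (0 10 12 4 1 6 7 14 2 8 13 5)(3 11)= [10, 6, 8, 11, 1, 0, 7, 14, 13, 9, 12, 3, 4, 5, 2]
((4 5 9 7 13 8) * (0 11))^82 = ((0 11)(4 5 9 7 13 8))^82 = (4 13 9)(5 8 7)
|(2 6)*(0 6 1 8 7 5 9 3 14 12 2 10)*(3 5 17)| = 24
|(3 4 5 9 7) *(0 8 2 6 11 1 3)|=11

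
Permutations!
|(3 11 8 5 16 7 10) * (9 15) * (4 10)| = |(3 11 8 5 16 7 4 10)(9 15)| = 8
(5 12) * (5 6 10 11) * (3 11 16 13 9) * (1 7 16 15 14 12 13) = [0, 7, 2, 11, 4, 13, 10, 16, 8, 3, 15, 5, 6, 9, 12, 14, 1] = (1 7 16)(3 11 5 13 9)(6 10 15 14 12)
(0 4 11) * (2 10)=(0 4 11)(2 10)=[4, 1, 10, 3, 11, 5, 6, 7, 8, 9, 2, 0]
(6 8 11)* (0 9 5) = (0 9 5)(6 8 11) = [9, 1, 2, 3, 4, 0, 8, 7, 11, 5, 10, 6]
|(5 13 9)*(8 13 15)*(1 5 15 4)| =12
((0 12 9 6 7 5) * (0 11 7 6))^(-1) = (0 9 12)(5 7 11) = ((0 12 9)(5 11 7))^(-1)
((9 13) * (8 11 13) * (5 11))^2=((5 11 13 9 8))^2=(5 13 8 11 9)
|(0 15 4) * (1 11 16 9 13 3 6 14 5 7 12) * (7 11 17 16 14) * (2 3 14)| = |(0 15 4)(1 17 16 9 13 14 5 11 2 3 6 7 12)| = 39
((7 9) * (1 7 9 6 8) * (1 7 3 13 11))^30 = ((1 3 13 11)(6 8 7))^30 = (1 13)(3 11)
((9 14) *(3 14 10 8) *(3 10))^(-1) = ((3 14 9)(8 10))^(-1) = (3 9 14)(8 10)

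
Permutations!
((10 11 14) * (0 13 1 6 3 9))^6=(14)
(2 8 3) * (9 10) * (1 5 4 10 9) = [0, 5, 8, 2, 10, 4, 6, 7, 3, 9, 1] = (1 5 4 10)(2 8 3)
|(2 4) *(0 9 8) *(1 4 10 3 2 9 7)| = |(0 7 1 4 9 8)(2 10 3)| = 6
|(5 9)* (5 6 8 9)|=|(6 8 9)|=3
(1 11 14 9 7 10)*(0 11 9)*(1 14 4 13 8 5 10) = (0 11 4 13 8 5 10 14)(1 9 7) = [11, 9, 2, 3, 13, 10, 6, 1, 5, 7, 14, 4, 12, 8, 0]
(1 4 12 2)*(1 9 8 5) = (1 4 12 2 9 8 5) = [0, 4, 9, 3, 12, 1, 6, 7, 5, 8, 10, 11, 2]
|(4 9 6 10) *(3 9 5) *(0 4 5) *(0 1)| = 15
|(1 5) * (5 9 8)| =4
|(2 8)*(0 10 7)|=6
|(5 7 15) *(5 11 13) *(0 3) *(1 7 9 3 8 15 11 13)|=21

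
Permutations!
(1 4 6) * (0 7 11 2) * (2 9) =(0 7 11 9 2)(1 4 6) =[7, 4, 0, 3, 6, 5, 1, 11, 8, 2, 10, 9]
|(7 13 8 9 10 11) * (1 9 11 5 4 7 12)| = 10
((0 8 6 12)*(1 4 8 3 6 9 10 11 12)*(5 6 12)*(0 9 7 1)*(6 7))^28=((0 3 12 9 10 11 5 7 1 4 8 6))^28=(0 10 1)(3 11 4)(5 8 12)(6 9 7)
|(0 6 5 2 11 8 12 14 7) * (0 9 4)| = |(0 6 5 2 11 8 12 14 7 9 4)| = 11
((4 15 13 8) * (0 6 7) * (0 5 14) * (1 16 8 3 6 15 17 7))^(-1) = ((0 15 13 3 6 1 16 8 4 17 7 5 14))^(-1) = (0 14 5 7 17 4 8 16 1 6 3 13 15)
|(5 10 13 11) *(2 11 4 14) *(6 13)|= 8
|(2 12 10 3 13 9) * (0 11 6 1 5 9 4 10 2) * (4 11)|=|(0 4 10 3 13 11 6 1 5 9)(2 12)|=10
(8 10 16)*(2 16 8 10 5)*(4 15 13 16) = (2 4 15 13 16 10 8 5) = [0, 1, 4, 3, 15, 2, 6, 7, 5, 9, 8, 11, 12, 16, 14, 13, 10]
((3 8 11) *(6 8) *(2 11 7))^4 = ((2 11 3 6 8 7))^4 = (2 8 3)(6 11 7)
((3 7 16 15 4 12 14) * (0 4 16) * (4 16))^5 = (0 14 15 7 12 16 3 4)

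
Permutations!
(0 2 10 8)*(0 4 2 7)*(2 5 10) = (0 7)(4 5 10 8) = [7, 1, 2, 3, 5, 10, 6, 0, 4, 9, 8]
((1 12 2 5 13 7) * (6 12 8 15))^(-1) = ((1 8 15 6 12 2 5 13 7))^(-1) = (1 7 13 5 2 12 6 15 8)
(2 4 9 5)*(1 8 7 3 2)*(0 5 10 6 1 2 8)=(0 5 2 4 9 10 6 1)(3 8 7)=[5, 0, 4, 8, 9, 2, 1, 3, 7, 10, 6]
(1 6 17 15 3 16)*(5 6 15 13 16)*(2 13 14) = (1 15 3 5 6 17 14 2 13 16) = [0, 15, 13, 5, 4, 6, 17, 7, 8, 9, 10, 11, 12, 16, 2, 3, 1, 14]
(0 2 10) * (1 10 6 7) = (0 2 6 7 1 10) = [2, 10, 6, 3, 4, 5, 7, 1, 8, 9, 0]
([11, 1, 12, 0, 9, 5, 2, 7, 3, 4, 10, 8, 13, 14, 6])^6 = (0 8)(2 12 13 14 6)(3 11)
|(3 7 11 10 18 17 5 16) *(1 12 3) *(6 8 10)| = 12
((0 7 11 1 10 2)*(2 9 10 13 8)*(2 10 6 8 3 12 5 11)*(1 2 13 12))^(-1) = ((0 7 13 3 1 12 5 11 2)(6 8 10 9))^(-1) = (0 2 11 5 12 1 3 13 7)(6 9 10 8)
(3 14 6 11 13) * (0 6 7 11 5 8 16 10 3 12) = [6, 1, 2, 14, 4, 8, 5, 11, 16, 9, 3, 13, 0, 12, 7, 15, 10] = (0 6 5 8 16 10 3 14 7 11 13 12)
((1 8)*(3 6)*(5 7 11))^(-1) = (1 8)(3 6)(5 11 7) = ((1 8)(3 6)(5 7 11))^(-1)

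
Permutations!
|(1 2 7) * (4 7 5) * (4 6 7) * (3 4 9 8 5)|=9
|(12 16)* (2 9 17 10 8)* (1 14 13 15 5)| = 10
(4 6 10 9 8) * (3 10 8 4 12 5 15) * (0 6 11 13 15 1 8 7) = (0 6 7)(1 8 12 5)(3 10 9 4 11 13 15) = [6, 8, 2, 10, 11, 1, 7, 0, 12, 4, 9, 13, 5, 15, 14, 3]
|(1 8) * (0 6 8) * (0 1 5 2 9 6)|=5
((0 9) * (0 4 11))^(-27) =((0 9 4 11))^(-27) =(0 9 4 11)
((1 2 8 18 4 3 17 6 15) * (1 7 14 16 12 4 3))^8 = (1 7 18 12 6 2 14 3 4 15 8 16 17)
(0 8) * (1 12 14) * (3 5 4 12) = [8, 3, 2, 5, 12, 4, 6, 7, 0, 9, 10, 11, 14, 13, 1] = (0 8)(1 3 5 4 12 14)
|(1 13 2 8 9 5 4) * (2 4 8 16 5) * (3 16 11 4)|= 10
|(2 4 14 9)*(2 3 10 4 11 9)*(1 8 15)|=|(1 8 15)(2 11 9 3 10 4 14)|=21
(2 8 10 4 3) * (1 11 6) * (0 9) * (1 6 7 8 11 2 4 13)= (0 9)(1 2 11 7 8 10 13)(3 4)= [9, 2, 11, 4, 3, 5, 6, 8, 10, 0, 13, 7, 12, 1]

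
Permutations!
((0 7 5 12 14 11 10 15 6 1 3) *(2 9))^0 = (15)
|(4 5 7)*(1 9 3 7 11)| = 7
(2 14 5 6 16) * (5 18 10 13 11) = (2 14 18 10 13 11 5 6 16) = [0, 1, 14, 3, 4, 6, 16, 7, 8, 9, 13, 5, 12, 11, 18, 15, 2, 17, 10]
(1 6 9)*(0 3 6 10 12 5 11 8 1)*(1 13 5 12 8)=[3, 10, 2, 6, 4, 11, 9, 7, 13, 0, 8, 1, 12, 5]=(0 3 6 9)(1 10 8 13 5 11)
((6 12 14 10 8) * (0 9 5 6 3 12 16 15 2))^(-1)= (0 2 15 16 6 5 9)(3 8 10 14 12)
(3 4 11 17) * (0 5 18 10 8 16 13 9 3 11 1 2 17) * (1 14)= [5, 2, 17, 4, 14, 18, 6, 7, 16, 3, 8, 0, 12, 9, 1, 15, 13, 11, 10]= (0 5 18 10 8 16 13 9 3 4 14 1 2 17 11)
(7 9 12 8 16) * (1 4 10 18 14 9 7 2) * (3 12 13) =(1 4 10 18 14 9 13 3 12 8 16 2) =[0, 4, 1, 12, 10, 5, 6, 7, 16, 13, 18, 11, 8, 3, 9, 15, 2, 17, 14]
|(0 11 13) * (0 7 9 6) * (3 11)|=|(0 3 11 13 7 9 6)|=7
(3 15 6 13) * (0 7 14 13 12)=(0 7 14 13 3 15 6 12)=[7, 1, 2, 15, 4, 5, 12, 14, 8, 9, 10, 11, 0, 3, 13, 6]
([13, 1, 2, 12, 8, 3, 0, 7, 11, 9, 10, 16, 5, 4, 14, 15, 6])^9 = (0 4 11 6 13 8 16)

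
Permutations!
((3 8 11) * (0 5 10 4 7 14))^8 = (0 10 7)(3 11 8)(4 14 5)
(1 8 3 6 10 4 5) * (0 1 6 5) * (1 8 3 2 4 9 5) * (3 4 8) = (0 3 1 4)(2 8)(5 6 10 9) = [3, 4, 8, 1, 0, 6, 10, 7, 2, 5, 9]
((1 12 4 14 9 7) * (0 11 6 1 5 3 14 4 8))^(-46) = ((0 11 6 1 12 8)(3 14 9 7 5))^(-46) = (0 6 12)(1 8 11)(3 5 7 9 14)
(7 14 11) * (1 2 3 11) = (1 2 3 11 7 14) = [0, 2, 3, 11, 4, 5, 6, 14, 8, 9, 10, 7, 12, 13, 1]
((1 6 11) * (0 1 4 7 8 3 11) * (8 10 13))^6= (3 8 13 10 7 4 11)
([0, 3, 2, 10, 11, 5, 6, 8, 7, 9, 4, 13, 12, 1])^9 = (1 4)(3 11)(7 8)(10 13)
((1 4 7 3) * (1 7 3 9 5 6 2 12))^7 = (1 2 5 7 4 12 6 9 3)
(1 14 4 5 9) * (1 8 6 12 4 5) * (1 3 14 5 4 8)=[0, 5, 2, 14, 3, 9, 12, 7, 6, 1, 10, 11, 8, 13, 4]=(1 5 9)(3 14 4)(6 12 8)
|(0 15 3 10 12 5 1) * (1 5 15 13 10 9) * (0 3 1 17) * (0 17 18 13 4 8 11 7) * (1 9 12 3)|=|(0 4 8 11 7)(3 12 15 9 18 13 10)|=35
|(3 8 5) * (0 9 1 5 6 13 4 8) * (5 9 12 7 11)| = |(0 12 7 11 5 3)(1 9)(4 8 6 13)| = 12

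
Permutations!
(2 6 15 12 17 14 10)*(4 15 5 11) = (2 6 5 11 4 15 12 17 14 10) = [0, 1, 6, 3, 15, 11, 5, 7, 8, 9, 2, 4, 17, 13, 10, 12, 16, 14]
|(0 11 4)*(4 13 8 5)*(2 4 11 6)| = |(0 6 2 4)(5 11 13 8)| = 4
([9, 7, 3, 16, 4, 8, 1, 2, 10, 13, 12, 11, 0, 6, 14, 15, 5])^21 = [16, 12, 9, 13, 4, 1, 10, 0, 7, 5, 2, 11, 3, 8, 14, 15, 6]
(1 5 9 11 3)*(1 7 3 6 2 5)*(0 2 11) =(0 2 5 9)(3 7)(6 11) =[2, 1, 5, 7, 4, 9, 11, 3, 8, 0, 10, 6]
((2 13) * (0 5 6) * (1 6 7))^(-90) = ((0 5 7 1 6)(2 13))^(-90) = (13)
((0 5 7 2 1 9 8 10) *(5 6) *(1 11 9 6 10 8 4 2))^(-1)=(0 10)(1 7 5 6)(2 4 9 11)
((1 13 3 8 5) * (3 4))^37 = ((1 13 4 3 8 5))^37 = (1 13 4 3 8 5)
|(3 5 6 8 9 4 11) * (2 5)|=8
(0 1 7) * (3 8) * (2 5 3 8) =[1, 7, 5, 2, 4, 3, 6, 0, 8] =(8)(0 1 7)(2 5 3)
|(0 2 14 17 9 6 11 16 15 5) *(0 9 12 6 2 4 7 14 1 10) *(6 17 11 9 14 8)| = 90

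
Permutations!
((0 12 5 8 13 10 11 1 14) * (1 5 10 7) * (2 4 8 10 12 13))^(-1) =((0 13 7 1 14)(2 4 8)(5 10 11))^(-1) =(0 14 1 7 13)(2 8 4)(5 11 10)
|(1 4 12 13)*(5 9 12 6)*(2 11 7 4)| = 10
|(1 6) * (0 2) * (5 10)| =2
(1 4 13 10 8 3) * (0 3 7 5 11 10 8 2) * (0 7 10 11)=[3, 4, 7, 1, 13, 0, 6, 5, 10, 9, 2, 11, 12, 8]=(0 3 1 4 13 8 10 2 7 5)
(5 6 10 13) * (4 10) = (4 10 13 5 6) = [0, 1, 2, 3, 10, 6, 4, 7, 8, 9, 13, 11, 12, 5]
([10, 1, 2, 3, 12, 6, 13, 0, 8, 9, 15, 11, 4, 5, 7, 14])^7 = [15, 1, 2, 3, 12, 6, 13, 10, 8, 9, 14, 11, 4, 5, 0, 7]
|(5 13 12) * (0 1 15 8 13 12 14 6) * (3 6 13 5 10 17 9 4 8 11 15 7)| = 70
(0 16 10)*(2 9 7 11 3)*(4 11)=(0 16 10)(2 9 7 4 11 3)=[16, 1, 9, 2, 11, 5, 6, 4, 8, 7, 0, 3, 12, 13, 14, 15, 10]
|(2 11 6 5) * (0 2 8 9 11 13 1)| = |(0 2 13 1)(5 8 9 11 6)| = 20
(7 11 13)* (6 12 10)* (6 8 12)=(7 11 13)(8 12 10)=[0, 1, 2, 3, 4, 5, 6, 11, 12, 9, 8, 13, 10, 7]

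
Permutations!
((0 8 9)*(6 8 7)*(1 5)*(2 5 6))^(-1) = ((0 7 2 5 1 6 8 9))^(-1) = (0 9 8 6 1 5 2 7)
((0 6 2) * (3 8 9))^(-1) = (0 2 6)(3 9 8)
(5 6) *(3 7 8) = [0, 1, 2, 7, 4, 6, 5, 8, 3] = (3 7 8)(5 6)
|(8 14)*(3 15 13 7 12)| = 10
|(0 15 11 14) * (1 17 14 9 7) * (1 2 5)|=10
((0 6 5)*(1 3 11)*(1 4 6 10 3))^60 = ((0 10 3 11 4 6 5))^60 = (0 4 10 6 3 5 11)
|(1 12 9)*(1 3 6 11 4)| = |(1 12 9 3 6 11 4)| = 7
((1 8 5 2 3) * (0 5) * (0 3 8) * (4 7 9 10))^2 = (0 2 3)(1 5 8)(4 9)(7 10)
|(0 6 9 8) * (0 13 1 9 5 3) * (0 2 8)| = |(0 6 5 3 2 8 13 1 9)| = 9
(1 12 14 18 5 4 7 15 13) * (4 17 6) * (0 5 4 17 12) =(0 5 12 14 18 4 7 15 13 1)(6 17) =[5, 0, 2, 3, 7, 12, 17, 15, 8, 9, 10, 11, 14, 1, 18, 13, 16, 6, 4]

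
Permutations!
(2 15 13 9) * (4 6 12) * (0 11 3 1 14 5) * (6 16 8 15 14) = [11, 6, 14, 1, 16, 0, 12, 7, 15, 2, 10, 3, 4, 9, 5, 13, 8] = (0 11 3 1 6 12 4 16 8 15 13 9 2 14 5)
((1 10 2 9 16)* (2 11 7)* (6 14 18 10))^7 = ((1 6 14 18 10 11 7 2 9 16))^7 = (1 2 10 6 9 11 14 16 7 18)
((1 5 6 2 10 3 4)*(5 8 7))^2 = ((1 8 7 5 6 2 10 3 4))^2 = (1 7 6 10 4 8 5 2 3)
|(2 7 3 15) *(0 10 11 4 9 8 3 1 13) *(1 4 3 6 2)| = |(0 10 11 3 15 1 13)(2 7 4 9 8 6)| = 42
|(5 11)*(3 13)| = 2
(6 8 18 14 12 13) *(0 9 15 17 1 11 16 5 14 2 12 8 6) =(0 9 15 17 1 11 16 5 14 8 18 2 12 13) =[9, 11, 12, 3, 4, 14, 6, 7, 18, 15, 10, 16, 13, 0, 8, 17, 5, 1, 2]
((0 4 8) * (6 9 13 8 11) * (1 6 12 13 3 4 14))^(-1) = (0 8 13 12 11 4 3 9 6 1 14)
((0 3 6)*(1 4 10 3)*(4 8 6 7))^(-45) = (0 6 8 1)(3 10 4 7)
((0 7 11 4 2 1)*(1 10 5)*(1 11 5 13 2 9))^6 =((0 7 5 11 4 9 1)(2 10 13))^6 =(13)(0 1 9 4 11 5 7)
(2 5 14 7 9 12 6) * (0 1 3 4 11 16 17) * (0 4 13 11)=(0 1 3 13 11 16 17 4)(2 5 14 7 9 12 6)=[1, 3, 5, 13, 0, 14, 2, 9, 8, 12, 10, 16, 6, 11, 7, 15, 17, 4]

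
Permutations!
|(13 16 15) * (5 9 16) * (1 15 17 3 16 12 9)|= |(1 15 13 5)(3 16 17)(9 12)|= 12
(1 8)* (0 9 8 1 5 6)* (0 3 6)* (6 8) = (0 9 6 3 8 5) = [9, 1, 2, 8, 4, 0, 3, 7, 5, 6]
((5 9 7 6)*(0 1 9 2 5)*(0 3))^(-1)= (0 3 6 7 9 1)(2 5)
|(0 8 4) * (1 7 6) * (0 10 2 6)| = 8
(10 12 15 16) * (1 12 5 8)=(1 12 15 16 10 5 8)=[0, 12, 2, 3, 4, 8, 6, 7, 1, 9, 5, 11, 15, 13, 14, 16, 10]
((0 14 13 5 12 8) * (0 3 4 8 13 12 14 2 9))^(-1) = ((0 2 9)(3 4 8)(5 14 12 13))^(-1) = (0 9 2)(3 8 4)(5 13 12 14)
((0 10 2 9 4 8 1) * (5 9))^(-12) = (0 9)(1 5)(2 8)(4 10)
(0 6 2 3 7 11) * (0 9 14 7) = [6, 1, 3, 0, 4, 5, 2, 11, 8, 14, 10, 9, 12, 13, 7] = (0 6 2 3)(7 11 9 14)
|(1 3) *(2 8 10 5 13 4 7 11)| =|(1 3)(2 8 10 5 13 4 7 11)| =8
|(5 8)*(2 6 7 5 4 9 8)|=|(2 6 7 5)(4 9 8)|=12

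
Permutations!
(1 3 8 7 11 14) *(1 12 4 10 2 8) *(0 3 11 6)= (0 3 1 11 14 12 4 10 2 8 7 6)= [3, 11, 8, 1, 10, 5, 0, 6, 7, 9, 2, 14, 4, 13, 12]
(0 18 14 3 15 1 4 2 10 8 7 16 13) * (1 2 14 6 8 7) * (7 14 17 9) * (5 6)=(0 18 5 6 8 1 4 17 9 7 16 13)(2 10 14 3 15)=[18, 4, 10, 15, 17, 6, 8, 16, 1, 7, 14, 11, 12, 0, 3, 2, 13, 9, 5]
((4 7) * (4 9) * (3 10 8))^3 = (10)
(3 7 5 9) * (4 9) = (3 7 5 4 9) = [0, 1, 2, 7, 9, 4, 6, 5, 8, 3]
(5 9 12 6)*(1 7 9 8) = (1 7 9 12 6 5 8) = [0, 7, 2, 3, 4, 8, 5, 9, 1, 12, 10, 11, 6]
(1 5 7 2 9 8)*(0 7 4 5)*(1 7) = (0 1)(2 9 8 7)(4 5) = [1, 0, 9, 3, 5, 4, 6, 2, 7, 8]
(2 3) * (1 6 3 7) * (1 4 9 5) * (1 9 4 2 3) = [0, 6, 7, 3, 4, 9, 1, 2, 8, 5] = (1 6)(2 7)(5 9)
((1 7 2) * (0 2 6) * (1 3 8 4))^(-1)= ((0 2 3 8 4 1 7 6))^(-1)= (0 6 7 1 4 8 3 2)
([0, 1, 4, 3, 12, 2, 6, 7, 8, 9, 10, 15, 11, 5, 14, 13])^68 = [0, 1, 13, 3, 5, 15, 6, 7, 8, 9, 10, 4, 2, 11, 14, 12]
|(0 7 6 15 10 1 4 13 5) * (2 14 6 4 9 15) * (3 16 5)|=84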